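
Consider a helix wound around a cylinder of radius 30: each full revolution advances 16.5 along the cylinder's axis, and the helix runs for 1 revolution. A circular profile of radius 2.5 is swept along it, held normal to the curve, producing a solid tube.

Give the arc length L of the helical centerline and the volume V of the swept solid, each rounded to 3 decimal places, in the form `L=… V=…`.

2πR = 2π·30 = 188.495559
per-turn = √(188.495559² + 16.5²) = √(35530.5758 + 272.25) = √35802.8258 = 189.216347
L = 1 × 189.216347 = 189.216347
V = π·2.5² × L = 19.634954 × 189.216347 = 3715.254279

L=189.216 V=3715.254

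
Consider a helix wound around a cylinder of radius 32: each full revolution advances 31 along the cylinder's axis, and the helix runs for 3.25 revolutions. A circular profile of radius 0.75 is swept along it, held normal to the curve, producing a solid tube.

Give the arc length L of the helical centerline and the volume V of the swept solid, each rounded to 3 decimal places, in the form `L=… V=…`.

2πR = 2π·32 = 201.061930
per-turn = √(201.061930² + 31²) = √(40425.8996 + 961) = √41386.8996 = 203.437705
L = 3.25 × 203.437705 = 661.172540
V = π·0.75² × L = 1.767146 × 661.172540 = 1168.388321

L=661.173 V=1168.388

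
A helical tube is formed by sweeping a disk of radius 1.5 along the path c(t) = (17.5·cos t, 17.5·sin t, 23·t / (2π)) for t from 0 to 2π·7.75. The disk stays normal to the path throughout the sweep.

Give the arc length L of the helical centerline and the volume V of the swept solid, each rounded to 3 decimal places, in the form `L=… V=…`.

2πR = 2π·17.5 = 109.955743
per-turn = √(109.955743² + 23²) = √(12090.2654 + 529) = √12619.2654 = 112.335504
L = 7.75 × 112.335504 = 870.600154
V = π·1.5² × L = 7.068583 × 870.600154 = 6153.909856

L=870.600 V=6153.910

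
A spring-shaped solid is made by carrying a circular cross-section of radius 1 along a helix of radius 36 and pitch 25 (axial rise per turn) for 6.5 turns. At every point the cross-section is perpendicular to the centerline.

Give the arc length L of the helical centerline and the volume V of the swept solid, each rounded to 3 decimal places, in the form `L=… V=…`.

2πR = 2π·36 = 226.194671
per-turn = √(226.194671² + 25²) = √(51164.0292 + 625) = √51789.0292 = 227.572031
L = 6.5 × 227.572031 = 1479.218200
V = π·1² × L = 3.141593 × 1479.218200 = 4647.101031

L=1479.218 V=4647.101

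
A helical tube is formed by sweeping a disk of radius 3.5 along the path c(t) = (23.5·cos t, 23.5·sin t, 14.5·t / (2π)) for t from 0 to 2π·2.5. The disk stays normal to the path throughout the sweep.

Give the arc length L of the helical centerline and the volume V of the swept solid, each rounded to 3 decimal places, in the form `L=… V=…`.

2πR = 2π·23.5 = 147.654855
per-turn = √(147.654855² + 14.5²) = √(21801.9561 + 210.25) = √22012.2061 = 148.365111
L = 2.5 × 148.365111 = 370.912777
V = π·3.5² × L = 38.484510 × 370.912777 = 14274.396484

L=370.913 V=14274.396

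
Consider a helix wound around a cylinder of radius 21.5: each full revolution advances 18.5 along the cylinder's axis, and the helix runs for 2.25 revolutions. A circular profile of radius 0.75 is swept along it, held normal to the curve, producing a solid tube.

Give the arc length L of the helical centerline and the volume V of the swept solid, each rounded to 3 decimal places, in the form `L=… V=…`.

2πR = 2π·21.5 = 135.088484
per-turn = √(135.088484² + 18.5²) = √(18248.8985 + 342.25) = √18591.1485 = 136.349362
L = 2.25 × 136.349362 = 306.786065
V = π·0.75² × L = 1.767146 × 306.786065 = 542.135726

L=306.786 V=542.136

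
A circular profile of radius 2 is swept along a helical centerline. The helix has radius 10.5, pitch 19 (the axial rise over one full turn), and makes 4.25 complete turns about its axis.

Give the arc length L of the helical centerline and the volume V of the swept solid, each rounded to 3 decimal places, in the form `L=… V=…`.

L=291.783 V=3666.657

2πR = 2π·10.5 = 65.973446
per-turn = √(65.973446² + 19²) = √(4352.4955 + 361) = √4713.4955 = 68.654902
L = 4.25 × 68.654902 = 291.783333
V = π·2² × L = 12.566371 × 291.783333 = 3666.657497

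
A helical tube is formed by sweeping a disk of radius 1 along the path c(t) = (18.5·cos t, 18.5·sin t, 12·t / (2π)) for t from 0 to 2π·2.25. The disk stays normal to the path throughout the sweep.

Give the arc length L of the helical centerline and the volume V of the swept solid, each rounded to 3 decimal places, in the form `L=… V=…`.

2πR = 2π·18.5 = 116.238928
per-turn = √(116.238928² + 12²) = √(13511.4884 + 144) = √13655.4884 = 116.856700
L = 2.25 × 116.856700 = 262.927576
V = π·1² × L = 3.141593 × 262.927576 = 826.011341

L=262.928 V=826.011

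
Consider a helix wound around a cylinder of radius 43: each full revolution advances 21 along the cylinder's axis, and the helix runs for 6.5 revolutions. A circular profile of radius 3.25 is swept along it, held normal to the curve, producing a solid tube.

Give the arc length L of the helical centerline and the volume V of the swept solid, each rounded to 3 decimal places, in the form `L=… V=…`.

L=1761.447 V=58450.229

2πR = 2π·43 = 270.176968
per-turn = √(270.176968² + 21²) = √(72995.5942 + 441) = √73436.5942 = 270.991871
L = 6.5 × 270.991871 = 1761.447162
V = π·3.25² × L = 33.183072 × 1761.447162 = 58450.228696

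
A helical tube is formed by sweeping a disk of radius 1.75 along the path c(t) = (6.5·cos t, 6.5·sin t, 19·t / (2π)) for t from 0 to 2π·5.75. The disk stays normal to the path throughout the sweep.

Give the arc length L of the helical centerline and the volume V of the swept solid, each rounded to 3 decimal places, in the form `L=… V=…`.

2πR = 2π·6.5 = 40.840704
per-turn = √(40.840704² + 19²) = √(1667.9631 + 361) = √2028.9631 = 45.044013
L = 5.75 × 45.044013 = 259.003077
V = π·1.75² × L = 9.621128 × 259.003077 = 2491.901628

L=259.003 V=2491.902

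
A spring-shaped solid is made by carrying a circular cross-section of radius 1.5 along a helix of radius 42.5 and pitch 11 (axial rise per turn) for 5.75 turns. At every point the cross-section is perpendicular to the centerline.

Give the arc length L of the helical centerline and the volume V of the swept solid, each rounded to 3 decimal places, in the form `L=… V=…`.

2πR = 2π·42.5 = 267.035376
per-turn = √(267.035376² + 11²) = √(71307.8918 + 121) = √71428.8918 = 267.261841
L = 5.75 × 267.261841 = 1536.755587
V = π·1.5² × L = 7.068583 × 1536.755587 = 10862.685143

L=1536.756 V=10862.685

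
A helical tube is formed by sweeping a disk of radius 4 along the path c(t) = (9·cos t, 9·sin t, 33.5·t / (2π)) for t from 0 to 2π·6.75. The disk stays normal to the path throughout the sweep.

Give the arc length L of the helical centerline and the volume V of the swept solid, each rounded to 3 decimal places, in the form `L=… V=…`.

L=443.655 V=22300.551

2πR = 2π·9 = 56.548668
per-turn = √(56.548668² + 33.5²) = √(3197.7518 + 1122.25) = √4320.0018 = 65.726721
L = 6.75 × 65.726721 = 443.655365
V = π·4² × L = 50.265482 × 443.655365 = 22300.550984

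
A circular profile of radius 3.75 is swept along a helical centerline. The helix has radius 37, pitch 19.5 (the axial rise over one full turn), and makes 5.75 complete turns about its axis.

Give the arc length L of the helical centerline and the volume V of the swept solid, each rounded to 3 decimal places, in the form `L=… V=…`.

L=1341.442 V=59263.088

2πR = 2π·37 = 232.477856
per-turn = √(232.477856² + 19.5²) = √(54045.9537 + 380.25) = √54426.2037 = 233.294243
L = 5.75 × 233.294243 = 1341.441896
V = π·3.75² × L = 44.178647 × 1341.441896 = 59263.087572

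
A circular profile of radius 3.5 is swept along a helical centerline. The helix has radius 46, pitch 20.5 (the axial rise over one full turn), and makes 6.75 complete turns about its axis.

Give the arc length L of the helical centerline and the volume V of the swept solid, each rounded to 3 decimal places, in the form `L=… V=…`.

L=1955.830 V=75269.167

2πR = 2π·46 = 289.026524
per-turn = √(289.026524² + 20.5²) = √(83536.3317 + 420.25) = √83956.5817 = 289.752621
L = 6.75 × 289.752621 = 1955.830195
V = π·3.5² × L = 38.484510 × 1955.830195 = 75269.166708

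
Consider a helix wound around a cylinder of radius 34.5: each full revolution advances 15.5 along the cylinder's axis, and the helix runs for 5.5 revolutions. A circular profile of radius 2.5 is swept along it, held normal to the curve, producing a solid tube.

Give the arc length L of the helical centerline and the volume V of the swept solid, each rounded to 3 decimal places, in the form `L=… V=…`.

2πR = 2π·34.5 = 216.769893
per-turn = √(216.769893² + 15.5²) = √(46989.1866 + 240.25) = √47229.4366 = 217.323346
L = 5.5 × 217.323346 = 1195.278401
V = π·2.5² × L = 19.634954 × 1195.278401 = 23469.236521

L=1195.278 V=23469.237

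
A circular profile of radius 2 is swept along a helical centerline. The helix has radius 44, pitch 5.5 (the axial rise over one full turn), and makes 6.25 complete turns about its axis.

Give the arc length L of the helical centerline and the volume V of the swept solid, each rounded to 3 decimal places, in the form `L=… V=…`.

2πR = 2π·44 = 276.460154
per-turn = √(276.460154² + 5.5²) = √(76430.2165 + 30.25) = √76460.4665 = 276.514858
L = 6.25 × 276.514858 = 1728.217860
V = π·2² × L = 12.566371 × 1728.217860 = 21717.426132

L=1728.218 V=21717.426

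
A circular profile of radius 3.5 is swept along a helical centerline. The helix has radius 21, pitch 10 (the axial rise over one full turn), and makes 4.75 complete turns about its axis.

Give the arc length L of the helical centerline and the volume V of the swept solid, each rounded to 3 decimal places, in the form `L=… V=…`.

L=628.545 V=24189.251

2πR = 2π·21 = 131.946891
per-turn = √(131.946891² + 10²) = √(17409.9822 + 100) = √17509.9822 = 132.325289
L = 4.75 × 132.325289 = 628.545124
V = π·3.5² × L = 38.484510 × 628.545124 = 24189.251104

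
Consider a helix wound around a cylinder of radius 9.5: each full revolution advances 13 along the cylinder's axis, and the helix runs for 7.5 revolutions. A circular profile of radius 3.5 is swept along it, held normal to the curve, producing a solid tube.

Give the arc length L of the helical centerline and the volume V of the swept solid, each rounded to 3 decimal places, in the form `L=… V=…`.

2πR = 2π·9.5 = 59.690260
per-turn = √(59.690260² + 13²) = √(3562.9272 + 169) = √3731.9272 = 61.089501
L = 7.5 × 61.089501 = 458.171261
V = π·3.5² × L = 38.484510 × 458.171261 = 17632.496477

L=458.171 V=17632.496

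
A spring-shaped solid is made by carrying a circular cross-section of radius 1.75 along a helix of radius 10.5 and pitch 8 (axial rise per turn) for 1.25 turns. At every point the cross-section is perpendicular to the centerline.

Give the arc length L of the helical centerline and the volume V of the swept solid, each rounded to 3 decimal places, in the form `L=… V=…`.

2πR = 2π·10.5 = 65.973446
per-turn = √(65.973446² + 8²) = √(4352.4955 + 64) = √4416.4955 = 66.456719
L = 1.25 × 66.456719 = 83.070899
V = π·1.75² × L = 9.621128 × 83.070899 = 799.235712

L=83.071 V=799.236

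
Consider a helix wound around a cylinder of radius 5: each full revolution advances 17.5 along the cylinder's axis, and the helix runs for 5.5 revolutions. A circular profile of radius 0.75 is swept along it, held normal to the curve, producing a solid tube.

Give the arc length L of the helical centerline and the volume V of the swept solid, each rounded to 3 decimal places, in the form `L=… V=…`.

L=197.787 V=349.518

2πR = 2π·5 = 31.415927
per-turn = √(31.415927² + 17.5²) = √(986.9604 + 306.25) = √1293.2104 = 35.961235
L = 5.5 × 35.961235 = 197.786794
V = π·0.75² × L = 1.767146 × 197.786794 = 349.518115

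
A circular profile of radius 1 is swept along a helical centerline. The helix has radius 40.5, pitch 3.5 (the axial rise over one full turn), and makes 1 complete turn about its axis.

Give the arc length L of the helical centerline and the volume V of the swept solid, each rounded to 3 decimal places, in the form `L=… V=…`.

L=254.493 V=799.514

2πR = 2π·40.5 = 254.469005
per-turn = √(254.469005² + 3.5²) = √(64754.4745 + 12.25) = √64766.7245 = 254.493074
L = 1 × 254.493074 = 254.493074
V = π·1² × L = 3.141593 × 254.493074 = 799.513570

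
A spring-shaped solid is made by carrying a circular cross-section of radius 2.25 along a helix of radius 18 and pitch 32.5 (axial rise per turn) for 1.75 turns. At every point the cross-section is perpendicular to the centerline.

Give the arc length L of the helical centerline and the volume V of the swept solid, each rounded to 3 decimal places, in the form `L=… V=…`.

2πR = 2π·18 = 113.097336
per-turn = √(113.097336² + 32.5²) = √(12791.0073 + 1056.25) = √13847.2573 = 117.674370
L = 1.75 × 117.674370 = 205.930147
V = π·2.25² × L = 15.904313 × 205.930147 = 3275.177477

L=205.930 V=3275.177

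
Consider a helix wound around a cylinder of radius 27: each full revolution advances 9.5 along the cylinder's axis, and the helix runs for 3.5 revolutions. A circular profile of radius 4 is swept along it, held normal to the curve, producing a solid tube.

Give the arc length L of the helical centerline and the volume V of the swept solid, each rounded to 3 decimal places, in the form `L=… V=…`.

2πR = 2π·27 = 169.646003
per-turn = √(169.646003² + 9.5²) = √(28779.7664 + 90.25) = √28870.0164 = 169.911790
L = 3.5 × 169.911790 = 594.691266
V = π·4² × L = 50.265482 × 594.691266 = 29892.443376

L=594.691 V=29892.443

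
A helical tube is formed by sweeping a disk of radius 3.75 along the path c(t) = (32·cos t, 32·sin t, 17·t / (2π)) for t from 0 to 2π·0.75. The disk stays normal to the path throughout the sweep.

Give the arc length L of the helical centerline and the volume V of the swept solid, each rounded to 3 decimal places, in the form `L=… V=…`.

2πR = 2π·32 = 201.061930
per-turn = √(201.061930² + 17²) = √(40425.8996 + 289) = √40714.8996 = 201.779334
L = 0.75 × 201.779334 = 151.334500
V = π·3.75² × L = 44.178647 × 151.334500 = 6685.753430

L=151.335 V=6685.753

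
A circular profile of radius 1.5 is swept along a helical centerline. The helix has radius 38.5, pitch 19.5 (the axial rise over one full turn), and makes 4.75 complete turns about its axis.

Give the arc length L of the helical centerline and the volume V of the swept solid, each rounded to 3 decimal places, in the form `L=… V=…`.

L=1152.765 V=8148.414

2πR = 2π·38.5 = 241.902634
per-turn = √(241.902634² + 19.5²) = √(58516.8845 + 380.25) = √58897.1345 = 242.687318
L = 4.75 × 242.687318 = 1152.764762
V = π·1.5² × L = 7.068583 × 1152.764762 = 8148.413944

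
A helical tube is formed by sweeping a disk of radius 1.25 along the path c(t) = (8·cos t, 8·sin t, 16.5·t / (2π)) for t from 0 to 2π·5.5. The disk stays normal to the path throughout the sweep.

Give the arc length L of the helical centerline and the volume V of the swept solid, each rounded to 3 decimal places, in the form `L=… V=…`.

2πR = 2π·8 = 50.265482
per-turn = √(50.265482² + 16.5²) = √(2526.6187 + 272.25) = √2798.8687 = 52.904336
L = 5.5 × 52.904336 = 290.973846
V = π·1.25² × L = 4.908739 × 290.973846 = 1428.314526

L=290.974 V=1428.315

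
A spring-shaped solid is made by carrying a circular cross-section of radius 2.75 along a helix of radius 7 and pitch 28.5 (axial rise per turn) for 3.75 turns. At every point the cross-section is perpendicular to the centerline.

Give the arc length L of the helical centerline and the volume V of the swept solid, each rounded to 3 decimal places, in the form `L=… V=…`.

L=196.533 V=4669.298

2πR = 2π·7 = 43.982297
per-turn = √(43.982297² + 28.5²) = √(1934.4425 + 812.25) = √2746.6925 = 52.408897
L = 3.75 × 52.408897 = 196.533363
V = π·2.75² × L = 23.758294 × 196.533363 = 4669.297505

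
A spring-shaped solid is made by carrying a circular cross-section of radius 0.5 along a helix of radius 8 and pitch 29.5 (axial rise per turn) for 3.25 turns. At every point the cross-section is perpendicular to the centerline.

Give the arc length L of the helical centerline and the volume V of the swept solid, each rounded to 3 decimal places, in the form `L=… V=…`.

L=189.419 V=148.769

2πR = 2π·8 = 50.265482
per-turn = √(50.265482² + 29.5²) = √(2526.6187 + 870.25) = √3396.8687 = 58.282662
L = 3.25 × 58.282662 = 189.418653
V = π·0.5² × L = 0.785398 × 189.418653 = 148.769062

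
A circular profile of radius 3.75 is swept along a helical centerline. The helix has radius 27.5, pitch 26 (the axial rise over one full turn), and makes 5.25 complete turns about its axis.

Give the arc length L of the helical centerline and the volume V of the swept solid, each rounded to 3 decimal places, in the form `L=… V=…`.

L=917.347 V=40527.159

2πR = 2π·27.5 = 172.787596
per-turn = √(172.787596² + 26²) = √(29855.5533 + 676) = √30531.5533 = 174.732805
L = 5.25 × 174.732805 = 917.347229
V = π·3.75² × L = 44.178647 × 917.347229 = 40527.159114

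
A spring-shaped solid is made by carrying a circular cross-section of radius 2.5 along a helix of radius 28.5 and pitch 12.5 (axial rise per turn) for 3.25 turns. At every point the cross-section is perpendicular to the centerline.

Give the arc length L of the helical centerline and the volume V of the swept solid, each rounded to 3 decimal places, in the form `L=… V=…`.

2πR = 2π·28.5 = 179.070781
per-turn = √(179.070781² + 12.5²) = √(32066.3447 + 156.25) = √32222.5947 = 179.506531
L = 3.25 × 179.506531 = 583.396226
V = π·2.5² × L = 19.634954 × 583.396226 = 11454.958111

L=583.396 V=11454.958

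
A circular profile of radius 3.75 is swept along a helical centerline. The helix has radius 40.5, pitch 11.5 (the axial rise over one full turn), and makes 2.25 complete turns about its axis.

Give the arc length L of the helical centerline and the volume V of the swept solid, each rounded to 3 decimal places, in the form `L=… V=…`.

2πR = 2π·40.5 = 254.469005
per-turn = √(254.469005² + 11.5²) = √(64754.4745 + 132.25) = √64886.7245 = 254.728727
L = 2.25 × 254.728727 = 573.139636
V = π·3.75² × L = 44.178647 × 573.139636 = 25320.533495

L=573.140 V=25320.533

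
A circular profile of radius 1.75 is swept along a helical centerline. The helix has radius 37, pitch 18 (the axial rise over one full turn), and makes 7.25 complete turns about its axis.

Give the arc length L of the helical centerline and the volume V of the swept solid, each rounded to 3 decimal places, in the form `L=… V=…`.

2πR = 2π·37 = 232.477856
per-turn = √(232.477856² + 18²) = √(54045.9537 + 324) = √54369.9537 = 233.173656
L = 7.25 × 233.173656 = 1690.509004
V = π·1.75² × L = 9.621128 × 1690.509004 = 16264.602667

L=1690.509 V=16264.603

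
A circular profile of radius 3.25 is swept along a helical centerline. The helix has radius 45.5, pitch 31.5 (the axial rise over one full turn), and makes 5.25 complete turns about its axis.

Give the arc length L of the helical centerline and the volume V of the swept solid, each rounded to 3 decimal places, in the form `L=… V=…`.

L=1509.979 V=50105.751

2πR = 2π·45.5 = 285.884931
per-turn = √(285.884931² + 31.5²) = √(81730.1940 + 992.25) = √82722.4440 = 287.615097
L = 5.25 × 287.615097 = 1509.979259
V = π·3.25² × L = 33.183072 × 1509.979259 = 50105.751095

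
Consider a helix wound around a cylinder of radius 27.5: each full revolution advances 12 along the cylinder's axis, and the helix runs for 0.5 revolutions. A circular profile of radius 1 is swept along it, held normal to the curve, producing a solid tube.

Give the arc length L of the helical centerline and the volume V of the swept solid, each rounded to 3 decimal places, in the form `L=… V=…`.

2πR = 2π·27.5 = 172.787596
per-turn = √(172.787596² + 12²) = √(29855.5533 + 144) = √29999.5533 = 173.203791
L = 0.5 × 173.203791 = 86.601896
V = π·1² × L = 3.141593 × 86.601896 = 272.067879

L=86.602 V=272.068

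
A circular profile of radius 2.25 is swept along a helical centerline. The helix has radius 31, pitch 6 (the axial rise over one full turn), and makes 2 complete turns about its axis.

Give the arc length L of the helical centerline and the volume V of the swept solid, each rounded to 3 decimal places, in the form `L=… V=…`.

L=389.742 V=6198.583

2πR = 2π·31 = 194.778745
per-turn = √(194.778745² + 6²) = √(37938.7593 + 36) = √37974.7593 = 194.871135
L = 2 × 194.871135 = 389.742270
V = π·2.25² × L = 15.904313 × 389.742270 = 6198.582982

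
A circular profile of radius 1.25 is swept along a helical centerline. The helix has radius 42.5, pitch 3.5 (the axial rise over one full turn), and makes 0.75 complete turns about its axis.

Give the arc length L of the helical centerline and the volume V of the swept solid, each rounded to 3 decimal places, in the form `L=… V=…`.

L=200.294 V=983.190

2πR = 2π·42.5 = 267.035376
per-turn = √(267.035376² + 3.5²) = √(71307.8918 + 12.25) = √71320.1418 = 267.058312
L = 0.75 × 267.058312 = 200.293734
V = π·1.25² × L = 4.908739 × 200.293734 = 983.189566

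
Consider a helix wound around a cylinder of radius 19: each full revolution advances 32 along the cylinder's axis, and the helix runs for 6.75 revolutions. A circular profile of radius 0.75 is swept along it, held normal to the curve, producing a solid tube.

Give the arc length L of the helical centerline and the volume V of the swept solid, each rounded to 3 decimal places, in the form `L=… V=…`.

2πR = 2π·19 = 119.380521
per-turn = √(119.380521² + 32²) = √(14251.7088 + 1024) = √15275.7088 = 123.594938
L = 6.75 × 123.594938 = 834.265833
V = π·0.75² × L = 1.767146 × 834.265833 = 1474.269419

L=834.266 V=1474.269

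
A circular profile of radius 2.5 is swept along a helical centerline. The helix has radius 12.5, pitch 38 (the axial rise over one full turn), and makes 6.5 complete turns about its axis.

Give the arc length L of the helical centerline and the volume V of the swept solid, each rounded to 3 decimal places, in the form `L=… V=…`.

L=567.123 V=11135.430

2πR = 2π·12.5 = 78.539816
per-turn = √(78.539816² + 38²) = √(6168.5028 + 1444) = √7612.5028 = 87.249658
L = 6.5 × 87.249658 = 567.122774
V = π·2.5² × L = 19.634954 × 567.122774 = 11135.429635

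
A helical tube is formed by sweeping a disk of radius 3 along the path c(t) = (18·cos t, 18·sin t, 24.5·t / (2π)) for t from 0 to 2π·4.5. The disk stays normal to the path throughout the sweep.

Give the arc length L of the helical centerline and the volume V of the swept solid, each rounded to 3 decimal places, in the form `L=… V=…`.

2πR = 2π·18 = 113.097336
per-turn = √(113.097336² + 24.5²) = √(12791.0073 + 600.25) = √13391.2573 = 115.720600
L = 4.5 × 115.720600 = 520.742701
V = π·3² × L = 28.274334 × 520.742701 = 14723.652988

L=520.743 V=14723.653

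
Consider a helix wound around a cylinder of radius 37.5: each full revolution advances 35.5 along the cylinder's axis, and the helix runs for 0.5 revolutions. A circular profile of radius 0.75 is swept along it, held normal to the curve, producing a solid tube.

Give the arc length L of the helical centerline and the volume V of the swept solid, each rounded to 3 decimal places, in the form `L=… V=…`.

2πR = 2π·37.5 = 235.619449
per-turn = √(235.619449² + 35.5²) = √(55516.5248 + 1260.25) = √56776.7748 = 238.278775
L = 0.5 × 238.278775 = 119.139388
V = π·0.75² × L = 1.767146 × 119.139388 = 210.536677

L=119.139 V=210.537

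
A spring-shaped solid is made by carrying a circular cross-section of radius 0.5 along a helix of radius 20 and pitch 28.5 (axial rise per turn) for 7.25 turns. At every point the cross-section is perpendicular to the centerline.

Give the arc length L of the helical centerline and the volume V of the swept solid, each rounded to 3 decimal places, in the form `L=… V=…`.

L=934.199 V=733.718

2πR = 2π·20 = 125.663706
per-turn = √(125.663706² + 28.5²) = √(15791.3670 + 812.25) = √16603.6170 = 128.855023
L = 7.25 × 128.855023 = 934.198919
V = π·0.5² × L = 0.785398 × 934.198919 = 733.718115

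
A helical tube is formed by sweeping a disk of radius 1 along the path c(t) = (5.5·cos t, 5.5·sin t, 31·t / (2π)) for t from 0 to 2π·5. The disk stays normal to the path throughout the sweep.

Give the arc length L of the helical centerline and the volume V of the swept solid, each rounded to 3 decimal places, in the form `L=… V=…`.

L=232.122 V=729.232

2πR = 2π·5.5 = 34.557519
per-turn = √(34.557519² + 31²) = √(1194.2221 + 961) = √2155.2221 = 46.424370
L = 5 × 46.424370 = 232.121850
V = π·1² × L = 3.141593 × 232.121850 = 729.232299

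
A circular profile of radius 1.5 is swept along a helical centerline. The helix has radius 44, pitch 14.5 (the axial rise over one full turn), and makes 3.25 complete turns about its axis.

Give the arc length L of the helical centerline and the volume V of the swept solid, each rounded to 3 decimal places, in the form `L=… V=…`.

2πR = 2π·44 = 276.460154
per-turn = √(276.460154² + 14.5²) = √(76430.2165 + 210.25) = √76640.4665 = 276.840146
L = 3.25 × 276.840146 = 899.730475
V = π·1.5² × L = 7.068583 × 899.730475 = 6359.819962

L=899.730 V=6359.820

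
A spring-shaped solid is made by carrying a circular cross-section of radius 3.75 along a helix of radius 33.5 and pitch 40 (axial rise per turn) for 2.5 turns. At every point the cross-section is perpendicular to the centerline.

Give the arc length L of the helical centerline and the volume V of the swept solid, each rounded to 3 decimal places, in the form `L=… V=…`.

2πR = 2π·33.5 = 210.486708
per-turn = √(210.486708² + 40²) = √(44304.6542 + 1600) = √45904.6542 = 214.253714
L = 2.5 × 214.253714 = 535.634286
V = π·3.75² × L = 44.178647 × 535.634286 = 23663.597883

L=535.634 V=23663.598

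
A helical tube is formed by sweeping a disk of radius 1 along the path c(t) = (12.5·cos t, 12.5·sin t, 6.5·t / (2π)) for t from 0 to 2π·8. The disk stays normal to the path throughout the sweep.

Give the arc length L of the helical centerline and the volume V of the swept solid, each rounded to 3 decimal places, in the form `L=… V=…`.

2πR = 2π·12.5 = 78.539816
per-turn = √(78.539816² + 6.5²) = √(6168.5028 + 42.25) = √6210.7528 = 78.808329
L = 8 × 78.808329 = 630.466634
V = π·1² × L = 3.141593 × 630.466634 = 1980.669344

L=630.467 V=1980.669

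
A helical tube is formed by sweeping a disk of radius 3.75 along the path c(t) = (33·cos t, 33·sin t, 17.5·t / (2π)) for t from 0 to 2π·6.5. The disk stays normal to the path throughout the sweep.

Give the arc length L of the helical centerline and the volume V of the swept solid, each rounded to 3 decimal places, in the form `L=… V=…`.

2πR = 2π·33 = 207.345115
per-turn = √(207.345115² + 17.5²) = √(42991.9968 + 306.25) = √43298.2468 = 208.082308
L = 6.5 × 208.082308 = 1352.535000
V = π·3.75² × L = 44.178647 × 1352.535000 = 59753.165900

L=1352.535 V=59753.166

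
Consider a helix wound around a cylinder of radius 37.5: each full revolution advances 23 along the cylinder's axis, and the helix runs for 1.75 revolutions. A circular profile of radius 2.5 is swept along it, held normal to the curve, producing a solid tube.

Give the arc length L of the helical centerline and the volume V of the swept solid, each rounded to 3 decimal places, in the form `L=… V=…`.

2πR = 2π·37.5 = 235.619449
per-turn = √(235.619449² + 23²) = √(55516.5248 + 529) = √56045.5248 = 236.739360
L = 1.75 × 236.739360 = 414.293881
V = π·2.5² × L = 19.634954 × 414.293881 = 8134.641325

L=414.294 V=8134.641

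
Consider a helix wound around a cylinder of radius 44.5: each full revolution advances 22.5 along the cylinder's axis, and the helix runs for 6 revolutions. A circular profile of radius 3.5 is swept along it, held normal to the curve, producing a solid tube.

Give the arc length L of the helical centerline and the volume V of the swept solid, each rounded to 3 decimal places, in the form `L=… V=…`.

2πR = 2π·44.5 = 279.601746
per-turn = √(279.601746² + 22.5²) = √(78177.1365 + 506.25) = √78683.3865 = 280.505591
L = 6 × 280.505591 = 1683.033545
V = π·3.5² × L = 38.484510 × 1683.033545 = 64770.721292

L=1683.034 V=64770.721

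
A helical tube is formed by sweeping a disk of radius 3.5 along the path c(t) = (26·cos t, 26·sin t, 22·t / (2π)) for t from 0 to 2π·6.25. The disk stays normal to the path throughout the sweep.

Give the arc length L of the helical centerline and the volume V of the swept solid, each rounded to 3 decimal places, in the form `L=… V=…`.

2πR = 2π·26 = 163.362818
per-turn = √(163.362818² + 22²) = √(26687.4103 + 484) = √27171.4103 = 164.837527
L = 6.25 × 164.837527 = 1030.234544
V = π·3.5² × L = 38.484510 × 1030.234544 = 39648.071603

L=1030.235 V=39648.072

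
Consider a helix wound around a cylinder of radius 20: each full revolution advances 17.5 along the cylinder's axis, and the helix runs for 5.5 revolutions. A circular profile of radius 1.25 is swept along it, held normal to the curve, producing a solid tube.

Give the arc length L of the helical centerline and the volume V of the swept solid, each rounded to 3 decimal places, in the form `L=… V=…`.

2πR = 2π·20 = 125.663706
per-turn = √(125.663706² + 17.5²) = √(15791.3670 + 306.25) = √16097.6170 = 126.876385
L = 5.5 × 126.876385 = 697.820117
V = π·1.25² × L = 4.908739 × 697.820117 = 3425.416489

L=697.820 V=3425.416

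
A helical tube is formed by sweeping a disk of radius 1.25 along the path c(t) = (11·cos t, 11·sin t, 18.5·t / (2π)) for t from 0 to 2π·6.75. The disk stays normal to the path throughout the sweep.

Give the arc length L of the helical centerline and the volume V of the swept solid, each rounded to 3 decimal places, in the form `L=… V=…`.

L=482.950 V=2370.676

2πR = 2π·11 = 69.115038
per-turn = √(69.115038² + 18.5²) = √(4776.8885 + 342.25) = √5119.1385 = 71.548155
L = 6.75 × 71.548155 = 482.950048
V = π·1.25² × L = 4.908739 × 482.950048 = 2370.675507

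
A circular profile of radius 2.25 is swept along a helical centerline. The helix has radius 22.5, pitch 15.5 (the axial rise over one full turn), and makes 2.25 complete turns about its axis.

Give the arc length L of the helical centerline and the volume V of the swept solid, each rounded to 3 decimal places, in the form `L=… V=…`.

L=319.992 V=5089.259

2πR = 2π·22.5 = 141.371669
per-turn = √(141.371669² + 15.5²) = √(19985.9489 + 240.25) = √20226.1989 = 142.218842
L = 2.25 × 142.218842 = 319.992394
V = π·2.25² × L = 15.904313 × 319.992394 = 5089.259125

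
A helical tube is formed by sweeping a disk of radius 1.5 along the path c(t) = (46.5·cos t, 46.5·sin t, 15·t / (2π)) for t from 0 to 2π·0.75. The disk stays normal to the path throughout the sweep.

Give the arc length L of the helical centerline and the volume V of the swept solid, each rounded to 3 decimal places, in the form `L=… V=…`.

2πR = 2π·46.5 = 292.168117
per-turn = √(292.168117² + 15²) = √(85362.2085 + 225) = √85587.2085 = 292.552916
L = 0.75 × 292.552916 = 219.414687
V = π·1.5² × L = 7.068583 × 219.414687 = 1550.951028

L=219.415 V=1550.951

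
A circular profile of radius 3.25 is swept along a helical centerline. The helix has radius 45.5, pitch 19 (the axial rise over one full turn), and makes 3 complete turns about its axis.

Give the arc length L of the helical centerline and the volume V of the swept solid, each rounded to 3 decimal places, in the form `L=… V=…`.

L=859.547 V=28522.405

2πR = 2π·45.5 = 285.884931
per-turn = √(285.884931² + 19²) = √(81730.1940 + 361) = √82091.1940 = 286.515609
L = 3 × 286.515609 = 859.546826
V = π·3.25² × L = 33.183072 × 859.546826 = 28522.404568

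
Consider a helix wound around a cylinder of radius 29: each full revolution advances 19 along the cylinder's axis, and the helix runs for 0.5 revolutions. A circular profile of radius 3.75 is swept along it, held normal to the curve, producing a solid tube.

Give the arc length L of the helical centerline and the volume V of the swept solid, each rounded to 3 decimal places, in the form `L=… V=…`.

L=91.600 V=4046.771

2πR = 2π·29 = 182.212374
per-turn = √(182.212374² + 19²) = √(33201.3492 + 361) = √33562.3492 = 183.200298
L = 0.5 × 183.200298 = 91.600149
V = π·3.75² × L = 44.178647 × 91.600149 = 4046.770621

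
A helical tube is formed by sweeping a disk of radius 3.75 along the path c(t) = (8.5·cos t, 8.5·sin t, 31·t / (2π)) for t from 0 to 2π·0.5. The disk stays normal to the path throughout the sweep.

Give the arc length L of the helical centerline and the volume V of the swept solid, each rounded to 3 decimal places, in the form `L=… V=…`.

L=30.876 V=1364.061

2πR = 2π·8.5 = 53.407075
per-turn = √(53.407075² + 31²) = √(2852.3157 + 961) = √3813.3157 = 61.752050
L = 0.5 × 61.752050 = 30.876025
V = π·3.75² × L = 44.178647 × 30.876025 = 1364.060998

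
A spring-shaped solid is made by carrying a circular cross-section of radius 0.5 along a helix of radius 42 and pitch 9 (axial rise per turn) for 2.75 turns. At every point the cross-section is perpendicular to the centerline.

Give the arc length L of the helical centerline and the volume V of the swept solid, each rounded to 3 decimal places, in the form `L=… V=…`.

L=726.130 V=570.301

2πR = 2π·42 = 263.893783
per-turn = √(263.893783² + 9²) = √(69639.9287 + 81) = √69720.9287 = 264.047209
L = 2.75 × 264.047209 = 726.129825
V = π·0.5² × L = 0.785398 × 726.129825 = 570.301031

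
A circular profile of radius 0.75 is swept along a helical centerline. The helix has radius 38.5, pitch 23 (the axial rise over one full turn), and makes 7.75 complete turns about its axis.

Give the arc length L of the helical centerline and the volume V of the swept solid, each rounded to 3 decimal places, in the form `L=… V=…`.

2πR = 2π·38.5 = 241.902634
per-turn = √(241.902634² + 23²) = √(58516.8845 + 529) = √59045.8845 = 242.993589
L = 7.75 × 242.993589 = 1883.200318
V = π·0.75² × L = 1.767146 × 1883.200318 = 3327.889660

L=1883.200 V=3327.890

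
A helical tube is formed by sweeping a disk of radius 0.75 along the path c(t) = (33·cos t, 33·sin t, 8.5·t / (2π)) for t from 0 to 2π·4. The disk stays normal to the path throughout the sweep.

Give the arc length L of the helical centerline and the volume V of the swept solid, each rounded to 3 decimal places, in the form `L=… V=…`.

2πR = 2π·33 = 207.345115
per-turn = √(207.345115² + 8.5²) = √(42991.9968 + 72.25) = √43064.2468 = 207.519268
L = 4 × 207.519268 = 830.077074
V = π·0.75² × L = 1.767146 × 830.077074 = 1466.867271

L=830.077 V=1466.867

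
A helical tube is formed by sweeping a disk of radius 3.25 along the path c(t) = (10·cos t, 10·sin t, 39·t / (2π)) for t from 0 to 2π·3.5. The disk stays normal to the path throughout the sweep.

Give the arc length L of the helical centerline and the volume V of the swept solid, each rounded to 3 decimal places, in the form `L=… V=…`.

2πR = 2π·10 = 62.831853
per-turn = √(62.831853² + 39²) = √(3947.8418 + 1521) = √5468.8418 = 73.951618
L = 3.5 × 73.951618 = 258.830662
V = π·3.25² × L = 33.183072 × 258.830662 = 8588.796596

L=258.831 V=8588.797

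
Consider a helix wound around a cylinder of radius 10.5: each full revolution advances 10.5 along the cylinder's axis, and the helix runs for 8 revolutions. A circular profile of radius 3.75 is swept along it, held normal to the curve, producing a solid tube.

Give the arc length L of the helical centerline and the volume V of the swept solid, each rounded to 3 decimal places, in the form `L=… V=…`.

2πR = 2π·10.5 = 65.973446
per-turn = √(65.973446² + 10.5²) = √(4352.4955 + 110.25) = √4462.7455 = 66.803784
L = 8 × 66.803784 = 534.430271
V = π·3.75² × L = 44.178647 × 534.430271 = 23610.406126

L=534.430 V=23610.406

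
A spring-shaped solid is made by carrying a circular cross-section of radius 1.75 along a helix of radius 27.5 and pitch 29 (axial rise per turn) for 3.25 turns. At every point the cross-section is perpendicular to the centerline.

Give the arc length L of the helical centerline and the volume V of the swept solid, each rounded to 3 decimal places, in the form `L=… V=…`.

L=569.414 V=5478.405

2πR = 2π·27.5 = 172.787596
per-turn = √(172.787596² + 29²) = √(29855.5533 + 841) = √30696.5533 = 175.204319
L = 3.25 × 175.204319 = 569.414036
V = π·1.75² × L = 9.621128 × 569.414036 = 5478.405041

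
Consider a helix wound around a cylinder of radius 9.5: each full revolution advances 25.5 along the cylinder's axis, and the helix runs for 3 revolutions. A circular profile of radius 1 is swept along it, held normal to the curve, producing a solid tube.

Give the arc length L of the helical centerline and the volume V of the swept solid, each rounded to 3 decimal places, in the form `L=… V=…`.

L=194.727 V=611.753

2πR = 2π·9.5 = 59.690260
per-turn = √(59.690260² + 25.5²) = √(3562.9272 + 650.25) = √4213.1772 = 64.908992
L = 3 × 64.908992 = 194.726975
V = π·1² × L = 3.141593 × 194.726975 = 611.752833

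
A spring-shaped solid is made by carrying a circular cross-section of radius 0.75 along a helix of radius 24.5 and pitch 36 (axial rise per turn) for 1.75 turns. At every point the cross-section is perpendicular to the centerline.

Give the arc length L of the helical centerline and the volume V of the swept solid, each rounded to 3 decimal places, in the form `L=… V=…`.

2πR = 2π·24.5 = 153.938040
per-turn = √(153.938040² + 36²) = √(23696.9202 + 1296) = √24992.9202 = 158.091493
L = 1.75 × 158.091493 = 276.660113
V = π·0.75² × L = 1.767146 × 276.660113 = 488.898775

L=276.660 V=488.899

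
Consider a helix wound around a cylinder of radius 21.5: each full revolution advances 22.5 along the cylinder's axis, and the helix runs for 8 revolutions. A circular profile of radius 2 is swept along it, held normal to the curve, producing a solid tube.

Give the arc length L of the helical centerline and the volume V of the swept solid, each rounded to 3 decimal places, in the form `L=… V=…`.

L=1095.596 V=13767.659

2πR = 2π·21.5 = 135.088484
per-turn = √(135.088484² + 22.5²) = √(18248.8985 + 506.25) = √18755.1485 = 136.949438
L = 8 × 136.949438 = 1095.595503
V = π·2² × L = 12.566371 × 1095.595503 = 13767.659135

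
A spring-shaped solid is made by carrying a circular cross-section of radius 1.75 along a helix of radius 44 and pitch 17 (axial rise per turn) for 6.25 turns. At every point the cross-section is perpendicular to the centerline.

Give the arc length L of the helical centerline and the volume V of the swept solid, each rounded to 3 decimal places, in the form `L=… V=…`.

L=1731.140 V=16655.515

2πR = 2π·44 = 276.460154
per-turn = √(276.460154² + 17²) = √(76430.2165 + 289) = √76719.2165 = 276.982340
L = 6.25 × 276.982340 = 1731.139623
V = π·1.75² × L = 9.621128 × 1731.139623 = 16655.515035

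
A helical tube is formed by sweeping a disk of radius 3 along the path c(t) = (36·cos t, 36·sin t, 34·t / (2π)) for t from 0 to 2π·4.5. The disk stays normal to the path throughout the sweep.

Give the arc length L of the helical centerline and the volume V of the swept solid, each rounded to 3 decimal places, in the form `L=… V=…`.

2πR = 2π·36 = 226.194671
per-turn = √(226.194671² + 34²) = √(51164.0292 + 1156) = √52320.0292 = 228.735719
L = 4.5 × 228.735719 = 1029.310736
V = π·3² × L = 28.274334 × 1029.310736 = 29103.075423

L=1029.311 V=29103.075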